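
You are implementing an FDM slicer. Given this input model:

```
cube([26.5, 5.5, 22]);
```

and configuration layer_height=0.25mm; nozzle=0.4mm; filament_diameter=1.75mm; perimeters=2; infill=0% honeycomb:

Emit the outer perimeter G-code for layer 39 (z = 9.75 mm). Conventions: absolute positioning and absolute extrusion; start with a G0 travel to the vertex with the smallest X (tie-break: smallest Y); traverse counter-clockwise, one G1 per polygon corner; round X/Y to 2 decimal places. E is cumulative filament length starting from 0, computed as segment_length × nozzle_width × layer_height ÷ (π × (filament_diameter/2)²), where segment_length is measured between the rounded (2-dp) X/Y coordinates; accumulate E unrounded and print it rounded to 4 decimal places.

At z = 9.75 mm: the cube (footprint 26.5×5.5) is included at this height. The outline is a single polygon with 4 vertices. Extrusion per mm of travel: 0.4 × 0.25 / (π × 0.875²) = 0.041575. Accumulating E over each segment gives final E = 2.6608.

G0 X0.00 Y0.00 Z9.75
G1 X26.50 Y0.00 E1.1017
G1 X26.50 Y5.50 E1.3304
G1 X0.00 Y5.50 E2.4321
G1 X0.00 Y0.00 E2.6608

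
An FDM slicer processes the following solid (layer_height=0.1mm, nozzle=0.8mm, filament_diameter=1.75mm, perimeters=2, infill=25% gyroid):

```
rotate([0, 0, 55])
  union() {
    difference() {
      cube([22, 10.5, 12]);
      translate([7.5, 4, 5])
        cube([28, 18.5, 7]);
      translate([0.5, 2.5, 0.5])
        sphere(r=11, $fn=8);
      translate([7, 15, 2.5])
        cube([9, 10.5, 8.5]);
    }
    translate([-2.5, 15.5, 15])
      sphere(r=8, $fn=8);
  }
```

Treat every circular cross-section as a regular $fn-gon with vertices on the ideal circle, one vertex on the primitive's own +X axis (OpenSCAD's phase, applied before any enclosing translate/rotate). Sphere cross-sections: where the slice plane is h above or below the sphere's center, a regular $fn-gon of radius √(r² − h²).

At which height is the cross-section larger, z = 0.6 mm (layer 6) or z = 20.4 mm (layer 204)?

layer 6 (z = 0.6 mm)

Layer 6 (z = 0.6): the 22×10.5 cube contributes its full rectangle (area 231.00 mm²); the cube at (7.5, 4) does not reach this height (z outside [5, 12]); the r=11 sphere at (0.5, 2.5) contributes a regular 8-gon of circumradius √(11²−0.1²) = 11.000 (area = (8/2)·11.000²·sin(360°/8) = 342.21 mm²); the cube at (7, 15) is absent (z outside [2.5, 11]); Taking the first minus the rest: starting from the 22×10.5 cube (231.00 mm²), the r=11 sphere at (0.5, 2.5) partially overlaps it — only the 106.15 mm² overlap (of its 342.21 mm²) is removed, clipping the outline — area = 124.85 mm²; the sphere at (-2.5, 15.5) does not reach this height (|z−center|=14.400 > r=8); Merging all regions: only that combined region is present, so the union is just that shape — area = 124.85 mm²; (rotated 55° about Z; rotation is an isometry so areas/perimeters/island counts are preserved). So its area = 124.85 mm². Layer 204 (z = 20.4): the cube is absent (z outside [0, 12]); the cube at (7.5, 4) is absent (z outside [5, 12]); the sphere at (0.5, 2.5) is absent (|z−center|=19.900 > r=11); the cube at (7, 15) is absent (z outside [2.5, 11]); Subtracting the remaining from the first: the first operand is absent here, so nothing remains; the sphere at (-2.5, 15.5): section is a regular 8-gon, circumradius = √(r²−h²) = √(8²−5.4²) = 5.903 (area = (8/2)·5.903²·sin(360°/8) = 98.54 mm²); Merging all regions: only the r=8 sphere at (-2.5, 15.5) is present, so the union is just that shape — area = 98.54 mm²; (whole slice rotated 55° about Z — lengths, areas and connectivity unchanged). So its area = 98.54 mm². Layer 6 is larger (124.85 vs 98.54 mm²).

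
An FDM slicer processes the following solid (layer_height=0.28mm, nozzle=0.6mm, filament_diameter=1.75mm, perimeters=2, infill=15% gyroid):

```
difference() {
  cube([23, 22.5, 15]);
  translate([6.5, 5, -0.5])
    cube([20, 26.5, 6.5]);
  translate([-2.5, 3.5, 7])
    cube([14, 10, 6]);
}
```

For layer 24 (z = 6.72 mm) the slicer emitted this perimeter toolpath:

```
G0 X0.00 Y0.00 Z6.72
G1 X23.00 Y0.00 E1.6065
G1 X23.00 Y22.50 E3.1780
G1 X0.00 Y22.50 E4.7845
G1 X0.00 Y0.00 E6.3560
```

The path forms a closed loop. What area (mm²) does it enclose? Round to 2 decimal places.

Apply the shoelace formula to the sequence of (X, Y) vertices; enclosed area = 517.50 mm².

517.50 mm²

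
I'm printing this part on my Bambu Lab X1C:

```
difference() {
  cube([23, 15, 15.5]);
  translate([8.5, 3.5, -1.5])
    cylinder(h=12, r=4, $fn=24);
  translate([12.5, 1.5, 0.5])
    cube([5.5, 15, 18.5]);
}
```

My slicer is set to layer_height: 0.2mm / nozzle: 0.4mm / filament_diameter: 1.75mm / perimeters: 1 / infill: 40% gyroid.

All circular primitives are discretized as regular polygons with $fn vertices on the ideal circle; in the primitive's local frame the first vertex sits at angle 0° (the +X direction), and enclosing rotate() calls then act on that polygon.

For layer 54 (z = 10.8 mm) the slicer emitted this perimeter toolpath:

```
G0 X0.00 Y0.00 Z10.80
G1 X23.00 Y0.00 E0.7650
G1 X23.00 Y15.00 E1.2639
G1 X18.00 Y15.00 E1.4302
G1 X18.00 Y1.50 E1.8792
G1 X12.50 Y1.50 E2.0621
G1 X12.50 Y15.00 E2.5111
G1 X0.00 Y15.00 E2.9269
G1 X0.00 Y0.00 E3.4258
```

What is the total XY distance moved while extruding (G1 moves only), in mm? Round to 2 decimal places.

103.00 mm

Sum the Euclidean lengths of each G1 segment: total = 103.00 mm.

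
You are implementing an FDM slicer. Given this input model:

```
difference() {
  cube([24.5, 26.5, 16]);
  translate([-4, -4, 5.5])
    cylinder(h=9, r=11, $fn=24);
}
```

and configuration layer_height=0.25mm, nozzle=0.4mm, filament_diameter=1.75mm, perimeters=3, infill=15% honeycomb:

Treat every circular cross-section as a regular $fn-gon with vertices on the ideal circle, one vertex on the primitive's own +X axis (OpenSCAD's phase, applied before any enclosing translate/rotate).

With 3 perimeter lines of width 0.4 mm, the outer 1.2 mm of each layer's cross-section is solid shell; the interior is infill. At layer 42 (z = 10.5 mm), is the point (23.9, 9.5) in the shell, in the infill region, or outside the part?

shell

At z = 10.5 mm: the 24.5×26.5 cube contributes its full rectangle; the r=11 cylinder at (-4, -4) contributes a regular 24-gon of circumradius 11; After the difference (first − rest): starting from the 24.5×26.5 cube, the r=11 cylinder at (-4, -4) partially overlaps it — only the 24.43 mm² overlap (of its 375.81 mm²) is removed, clipping the outline — 1 connected region. Overall, the cross-section is a single solid region. The nearest boundary edge runs (24.50, 26.50)→(24.50, 0.00); distance from the point to it = 0.60 mm. The point is inside the cross-section, 0.60 mm from the nearest boundary — within the 1.2 mm shell band (3 × 0.4).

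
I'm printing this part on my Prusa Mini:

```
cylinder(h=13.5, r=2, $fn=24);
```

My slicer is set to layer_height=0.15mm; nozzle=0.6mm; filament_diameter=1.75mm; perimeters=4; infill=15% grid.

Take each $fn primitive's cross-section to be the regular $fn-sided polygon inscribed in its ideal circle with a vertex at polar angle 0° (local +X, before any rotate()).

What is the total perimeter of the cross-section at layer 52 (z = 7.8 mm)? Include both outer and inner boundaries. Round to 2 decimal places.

12.53 mm

At z = 7.8 mm: the r=2 cylinder gives a regular 24-gon of circumradius 2 (constant along its height) (perimeter = 2·24·2.000·sin(180°/24) = 12.53 mm). Overall, the cross-section is a single solid region. Total boundary length (outer) = 12.53 mm.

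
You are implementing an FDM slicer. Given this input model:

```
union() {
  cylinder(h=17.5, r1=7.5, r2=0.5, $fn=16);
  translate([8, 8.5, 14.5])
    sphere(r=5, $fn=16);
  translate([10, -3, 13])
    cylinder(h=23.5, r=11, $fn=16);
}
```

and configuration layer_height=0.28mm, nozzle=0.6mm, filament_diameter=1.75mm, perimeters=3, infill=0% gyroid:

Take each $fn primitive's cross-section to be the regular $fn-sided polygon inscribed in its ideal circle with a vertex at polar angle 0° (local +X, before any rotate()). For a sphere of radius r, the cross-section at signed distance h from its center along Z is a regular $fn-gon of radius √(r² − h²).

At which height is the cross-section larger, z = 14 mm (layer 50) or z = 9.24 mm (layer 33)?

layer 50 (z = 14 mm)

Layer 50 (z = 14): the cone (r1=7.5→r2=0.5) has section circumradius 1.900 here — a regular 16-gon (area = (16/2)·1.900²·sin(360°/16) = 11.05 mm²); the r=5 sphere at (8, 8.5) contributes a regular 16-gon of circumradius √(5²−0.5²) = 4.975 (area = (16/2)·4.975²·sin(360°/16) = 75.77 mm²); the cylinder at (10, -3): section is a regular 16-gon, circumradius r=11 (area = (16/2)·11.000²·sin(360°/16) = 370.44 mm²); Combining (union): the regions partially overlap — summed areas 457.26 mm² minus the doubly-counted overlap 33.45 mm² gives 423.81 mm² — area = 423.81 mm². So its area = 423.81 mm². Layer 33 (z = 9.24): the cone: at t=0.528 of its height the radius interpolates to r₁+(r₂−r₁)t = 3.804, giving a regular 16-gon of that circumradius (area = (16/2)·3.804²·sin(360°/16) = 44.30 mm²); the sphere at (8, 8.5) does not reach this height (|z−center|=5.260 > r=5); the cylinder at (10, -3) is absent (z outside [13, 36.5]); Combining (union): only the cone is present, so the union is just that shape — area = 44.30 mm². So its area = 44.30 mm². Layer 50 is larger (423.81 vs 44.30 mm²).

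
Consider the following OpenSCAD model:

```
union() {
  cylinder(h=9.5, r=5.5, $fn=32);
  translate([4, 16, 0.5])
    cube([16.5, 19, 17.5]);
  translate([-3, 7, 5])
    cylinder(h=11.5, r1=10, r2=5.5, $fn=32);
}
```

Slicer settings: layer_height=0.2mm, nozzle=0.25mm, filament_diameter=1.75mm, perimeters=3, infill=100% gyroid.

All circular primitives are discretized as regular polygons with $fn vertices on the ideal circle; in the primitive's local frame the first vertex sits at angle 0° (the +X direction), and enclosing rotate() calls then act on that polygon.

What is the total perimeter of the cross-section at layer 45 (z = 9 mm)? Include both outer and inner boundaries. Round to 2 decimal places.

131.82 mm

At z = 9 mm: the cylinder: section is a regular 32-gon, circumradius r=5.5 (perimeter = 2·32·5.500·sin(180°/32) = 34.50 mm); the cube at (4, 16) (footprint 16.5×19) is included at this height (perimeter 71.00 mm); the cone at (-3, 7) (r1=10→r2=5.5) has section circumradius 8.435 here — a regular 32-gon (perimeter = 2·32·8.435·sin(180°/32) = 52.91 mm); Taking the union: the regions partially overlap (shared area 48.96 mm²), so the edge portions inside another operand are dropped and the merged outline is re-measured after clipping — boundary = 131.82 mm. Overall, the cross-section has 2 separate islands. Total boundary length (outer) = 131.82 mm.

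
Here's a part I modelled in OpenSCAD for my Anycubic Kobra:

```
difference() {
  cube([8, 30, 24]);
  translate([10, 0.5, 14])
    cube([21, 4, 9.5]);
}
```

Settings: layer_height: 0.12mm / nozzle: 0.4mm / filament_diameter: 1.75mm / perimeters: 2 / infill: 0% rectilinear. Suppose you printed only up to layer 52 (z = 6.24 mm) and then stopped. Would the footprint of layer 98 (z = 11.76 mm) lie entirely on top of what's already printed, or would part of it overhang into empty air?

entirely on top

Compare the two slices. At z = 6.24: the 8×30 cube contributes its full rectangle (area 240.00 mm²); the cube at (10, 0.5) is absent (z outside [14, 23.5]); Taking the first minus the rest: none of the subtracted shapes is present at this height, so the 8×30 cube is unchanged — area = 240.00 mm². At z = 11.76: the cube (footprint 8×30) is included at this height (area 240.00 mm²); the cube at (10, 0.5) is not intersected at this z (z outside [14, 23.5]); Subtracting the remaining from the first: none of the subtracted shapes is present at this height, so the 8×30 cube is unchanged — area = 240.00 mm². Checking containment: the cross-section at z = 11.76 is a subset of the cross-section at z = 6.24.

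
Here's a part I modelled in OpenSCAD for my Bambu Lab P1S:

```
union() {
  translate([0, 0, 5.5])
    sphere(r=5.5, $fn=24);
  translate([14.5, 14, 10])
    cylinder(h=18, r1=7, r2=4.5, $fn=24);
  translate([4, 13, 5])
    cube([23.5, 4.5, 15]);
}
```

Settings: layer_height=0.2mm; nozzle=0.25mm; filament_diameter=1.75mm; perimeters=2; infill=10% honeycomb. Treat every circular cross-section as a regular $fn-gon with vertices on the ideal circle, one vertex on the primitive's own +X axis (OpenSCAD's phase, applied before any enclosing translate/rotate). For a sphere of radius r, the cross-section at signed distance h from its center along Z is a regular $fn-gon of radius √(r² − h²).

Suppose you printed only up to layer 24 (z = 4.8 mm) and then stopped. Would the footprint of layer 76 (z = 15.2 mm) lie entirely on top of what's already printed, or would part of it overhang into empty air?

part overhangs

Compare the two slices. At z = 4.8: the r=5.5 sphere contributes a regular 24-gon of circumradius √(5.5²−0.7²) = 5.455 (area = (24/2)·5.455²·sin(360°/24) = 92.43 mm²); the cone at (14.5, 14) does not reach this height (z outside [10, 28]); the cube at (4, 13) is not intersected at this z (z outside [5, 20]); Combining (union): only the r=5.5 sphere is present, so the union is just that shape — area = 92.43 mm². At z = 15.2: the sphere is not intersected at this z (|z−center|=9.700 > r=5.5); the cone at (14.5, 14) (r1=7→r2=4.5) has section circumradius 6.278 here — a regular 24-gon (area = (24/2)·6.278²·sin(360°/24) = 122.40 mm²); the 23.5×4.5 cube at (4, 13) contributes its full rectangle (area 105.75 mm²); Combining (union): the regions partially overlap — summed areas 228.15 mm² minus the doubly-counted overlap 53.72 mm² gives 174.44 mm² — area = 174.44 mm². Checking containment: at z = 15.2 the cross-section extends beyond the z = 4.8 cross-section by about 174.44 mm².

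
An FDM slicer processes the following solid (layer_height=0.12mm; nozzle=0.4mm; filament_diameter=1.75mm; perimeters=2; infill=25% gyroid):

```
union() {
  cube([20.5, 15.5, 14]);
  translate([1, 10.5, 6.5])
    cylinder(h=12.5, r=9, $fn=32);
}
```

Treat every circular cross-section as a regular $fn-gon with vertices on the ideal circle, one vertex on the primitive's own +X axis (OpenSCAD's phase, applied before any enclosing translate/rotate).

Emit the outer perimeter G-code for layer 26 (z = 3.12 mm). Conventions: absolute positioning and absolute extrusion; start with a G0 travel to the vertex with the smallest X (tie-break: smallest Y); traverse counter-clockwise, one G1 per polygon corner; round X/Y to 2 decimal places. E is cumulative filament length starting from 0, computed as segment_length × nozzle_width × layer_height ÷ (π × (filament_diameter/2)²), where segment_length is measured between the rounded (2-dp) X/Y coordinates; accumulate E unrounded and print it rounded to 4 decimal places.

At z = 3.12 mm: the cube is present — its section is the full 20.5×15.5 rectangle; the cylinder at (1, 10.5) does not reach this height (z outside [6.5, 19]); Merging all regions: only the 20.5×15.5 cube is present, so the union is just that shape — 1 connected region. The outline is a single polygon with 4 vertices. Extrusion per mm of travel: 0.4 × 0.12 / (π × 0.875²) = 0.019956. Accumulating E over each segment gives final E = 1.4368.

G0 X0.00 Y0.00 Z3.12
G1 X20.50 Y0.00 E0.4091
G1 X20.50 Y15.50 E0.7184
G1 X0.00 Y15.50 E1.1275
G1 X0.00 Y0.00 E1.4368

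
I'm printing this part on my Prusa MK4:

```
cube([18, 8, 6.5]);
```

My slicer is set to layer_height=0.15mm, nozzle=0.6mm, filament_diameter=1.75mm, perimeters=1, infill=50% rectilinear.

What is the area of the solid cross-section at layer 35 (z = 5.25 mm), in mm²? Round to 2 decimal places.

144.00 mm²

At z = 5.25 mm: the cube (footprint 18×8) is included at this height (area 144.00 mm²). Overall, the cross-section is a single solid region. Net area = 144.00 mm².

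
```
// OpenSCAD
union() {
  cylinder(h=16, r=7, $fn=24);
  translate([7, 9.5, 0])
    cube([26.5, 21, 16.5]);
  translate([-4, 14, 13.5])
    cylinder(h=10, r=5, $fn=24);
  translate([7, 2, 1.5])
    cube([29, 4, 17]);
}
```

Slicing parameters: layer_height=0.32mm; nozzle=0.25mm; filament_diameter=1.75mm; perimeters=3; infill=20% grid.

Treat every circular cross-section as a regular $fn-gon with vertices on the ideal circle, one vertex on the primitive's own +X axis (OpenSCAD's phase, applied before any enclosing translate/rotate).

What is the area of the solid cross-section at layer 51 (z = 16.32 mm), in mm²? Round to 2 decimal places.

750.15 mm²

At z = 16.32 mm: the cylinder is not intersected at this z (z outside [0, 16]); the cube at (7, 9.5) is present — its section is the full 26.5×21 rectangle (area 556.50 mm²); the r=5 cylinder at (-4, 14) gives a regular 24-gon of circumradius 5 (constant along its height) (area = (24/2)·5.000²·sin(360°/24) = 77.65 mm²); the cube at (7, 2) (footprint 29×4) is included at this height (area 116.00 mm²); Taking the union: the 3 present regions are separate (no shared area or edge), so areas and boundary lengths simply add and each stays a separate island — area = 750.15 mm². Overall, the cross-section has 3 separate islands. Net area = 750.15 mm².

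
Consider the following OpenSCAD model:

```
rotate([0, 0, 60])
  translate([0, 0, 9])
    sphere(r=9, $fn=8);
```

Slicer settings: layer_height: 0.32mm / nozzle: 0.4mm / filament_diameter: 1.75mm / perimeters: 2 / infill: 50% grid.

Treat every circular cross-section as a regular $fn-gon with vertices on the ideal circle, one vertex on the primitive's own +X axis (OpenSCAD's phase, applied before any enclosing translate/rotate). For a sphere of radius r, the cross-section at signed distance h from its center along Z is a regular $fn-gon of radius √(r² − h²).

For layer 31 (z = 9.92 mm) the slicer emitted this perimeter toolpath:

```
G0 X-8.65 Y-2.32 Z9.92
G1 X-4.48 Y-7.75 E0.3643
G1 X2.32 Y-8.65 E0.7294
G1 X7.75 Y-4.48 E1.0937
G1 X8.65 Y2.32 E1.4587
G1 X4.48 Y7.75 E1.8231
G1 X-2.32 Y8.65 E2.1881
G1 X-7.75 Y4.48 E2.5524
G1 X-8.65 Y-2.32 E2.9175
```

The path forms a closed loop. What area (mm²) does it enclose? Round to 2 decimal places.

Apply the shoelace formula to the sequence of (X, Y) vertices; enclosed area = 226.75 mm².

226.75 mm²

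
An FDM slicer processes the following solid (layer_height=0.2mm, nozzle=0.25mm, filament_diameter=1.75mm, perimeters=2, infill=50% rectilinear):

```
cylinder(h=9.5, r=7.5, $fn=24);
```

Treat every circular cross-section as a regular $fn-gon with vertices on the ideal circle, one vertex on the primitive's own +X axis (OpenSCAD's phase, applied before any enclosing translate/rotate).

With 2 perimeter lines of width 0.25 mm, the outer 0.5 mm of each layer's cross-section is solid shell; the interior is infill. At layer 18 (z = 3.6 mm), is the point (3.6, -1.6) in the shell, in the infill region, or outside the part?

infill

At z = 3.6 mm: the cylinder: section is a regular 24-gon, circumradius r=7.5. Overall, the cross-section is a single solid region. The nearest boundary edge runs (6.50, -3.75)→(7.24, -1.94); distance from the point to it = 3.50 mm. The point is inside the cross-section and 3.50 mm from the nearest boundary — more than the 0.5 mm shell width (2 × 0.25), so it's in the infill interior.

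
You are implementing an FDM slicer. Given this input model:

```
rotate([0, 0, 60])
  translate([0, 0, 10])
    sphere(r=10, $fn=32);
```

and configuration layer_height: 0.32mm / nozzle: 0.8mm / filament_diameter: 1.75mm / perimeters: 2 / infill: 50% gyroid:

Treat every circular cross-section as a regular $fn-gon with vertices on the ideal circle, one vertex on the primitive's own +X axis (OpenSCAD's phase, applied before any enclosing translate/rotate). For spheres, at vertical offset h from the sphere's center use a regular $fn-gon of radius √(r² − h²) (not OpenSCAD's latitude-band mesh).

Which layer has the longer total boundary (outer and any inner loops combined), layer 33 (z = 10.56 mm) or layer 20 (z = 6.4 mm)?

layer 33 (z = 10.56 mm)

Layer 33 (z = 10.56): the sphere: section is a regular 32-gon, circumradius = √(r²−h²) = √(10²−0.56²) = 9.984 (perimeter = 2·32·9.984·sin(180°/32) = 62.63 mm); (whole slice rotated 60° about Z — lengths, areas and connectivity unchanged). So its perimeter = 62.63 mm. Layer 20 (z = 6.4): the sphere: section is a regular 32-gon, circumradius = √(r²−h²) = √(10²−3.6²) = 9.330 (perimeter = 2·32·9.330·sin(180°/32) = 58.53 mm); (whole slice rotated 60° about Z — lengths, areas and connectivity unchanged). So its perimeter = 58.53 mm. Layer 33 is larger (62.63 vs 58.53 mm).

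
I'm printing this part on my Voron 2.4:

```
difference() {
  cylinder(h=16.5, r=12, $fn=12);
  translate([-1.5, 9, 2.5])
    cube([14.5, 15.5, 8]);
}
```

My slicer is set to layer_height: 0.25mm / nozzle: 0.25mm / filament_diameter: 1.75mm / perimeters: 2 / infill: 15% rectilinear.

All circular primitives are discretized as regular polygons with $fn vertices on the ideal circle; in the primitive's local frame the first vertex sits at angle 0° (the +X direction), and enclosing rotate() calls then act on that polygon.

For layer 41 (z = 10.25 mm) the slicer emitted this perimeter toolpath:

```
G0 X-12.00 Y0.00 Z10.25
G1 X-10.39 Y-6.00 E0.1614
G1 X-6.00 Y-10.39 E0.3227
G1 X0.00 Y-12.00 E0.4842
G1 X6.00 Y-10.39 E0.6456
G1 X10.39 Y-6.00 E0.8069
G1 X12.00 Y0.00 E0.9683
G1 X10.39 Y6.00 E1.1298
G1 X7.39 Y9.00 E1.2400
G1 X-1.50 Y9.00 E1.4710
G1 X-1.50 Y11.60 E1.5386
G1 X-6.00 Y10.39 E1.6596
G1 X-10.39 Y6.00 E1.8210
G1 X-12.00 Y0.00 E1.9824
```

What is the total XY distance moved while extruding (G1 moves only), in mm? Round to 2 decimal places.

76.29 mm

Sum the Euclidean lengths of each G1 segment: total = 76.29 mm.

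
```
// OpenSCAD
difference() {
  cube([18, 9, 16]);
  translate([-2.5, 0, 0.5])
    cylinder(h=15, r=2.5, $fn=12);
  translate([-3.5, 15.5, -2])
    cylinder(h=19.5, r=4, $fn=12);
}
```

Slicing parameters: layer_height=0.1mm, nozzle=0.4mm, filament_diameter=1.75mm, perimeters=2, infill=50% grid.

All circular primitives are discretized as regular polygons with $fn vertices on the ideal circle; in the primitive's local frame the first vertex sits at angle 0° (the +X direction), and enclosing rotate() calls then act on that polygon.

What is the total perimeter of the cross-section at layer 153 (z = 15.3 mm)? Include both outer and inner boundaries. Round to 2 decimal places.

At z = 15.3 mm: the cube is present — its section is the full 18×9 rectangle (perimeter 54.00 mm); the r=2.5 cylinder at (-2.5, 0) gives a regular 12-gon of circumradius 2.5 (constant along its height) (perimeter = 2·12·2.500·sin(180°/12) = 15.53 mm); the r=4 cylinder at (-3.5, 15.5) contributes a regular 12-gon of circumradius 4 (perimeter = 2·12·4.000·sin(180°/12) = 24.85 mm); After the difference (first − rest): starting from the 18×9 cube, the r=2.5 cylinder at (-2.5, 0) misses the remaining region (no effect); the r=4 cylinder at (-3.5, 15.5) misses the remaining region (no effect) — boundary = 54.00 mm. Overall, the cross-section is a single solid region. Total boundary length (outer) = 54.00 mm.

54.00 mm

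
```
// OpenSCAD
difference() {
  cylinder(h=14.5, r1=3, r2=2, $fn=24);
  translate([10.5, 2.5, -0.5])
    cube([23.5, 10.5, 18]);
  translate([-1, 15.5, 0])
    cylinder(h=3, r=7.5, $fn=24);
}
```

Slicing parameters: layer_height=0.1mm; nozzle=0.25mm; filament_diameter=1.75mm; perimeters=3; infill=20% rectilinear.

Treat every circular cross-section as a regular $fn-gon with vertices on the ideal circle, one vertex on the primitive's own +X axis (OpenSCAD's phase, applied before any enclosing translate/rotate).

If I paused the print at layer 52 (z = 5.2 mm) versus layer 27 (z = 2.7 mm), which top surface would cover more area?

Layer 52 (z = 5.2): the cone: at t=0.359 of its height the radius interpolates to r₁+(r₂−r₁)t = 2.641, giving a regular 24-gon of that circumradius (area = (24/2)·2.641²·sin(360°/24) = 21.67 mm²); the cube at (10.5, 2.5) is present — its section is the full 23.5×10.5 rectangle (area 246.75 mm²); the cylinder at (-1, 15.5) is absent (z outside [0, 3]); Taking the first minus the rest: starting from the cone (21.67 mm²), the 23.5×10.5 cube at (10.5, 2.5) misses the remaining region (no effect) — area = 21.67 mm². So its area = 21.67 mm². Layer 27 (z = 2.7): the cone (r1=3→r2=2) has section circumradius 2.814 here — a regular 24-gon (area = (24/2)·2.814²·sin(360°/24) = 24.59 mm²); the cube at (10.5, 2.5) (footprint 23.5×10.5) is included at this height (area 246.75 mm²); the r=7.5 cylinder at (-1, 15.5) contributes a regular 24-gon of circumradius 7.5 (area = (24/2)·7.500²·sin(360°/24) = 174.70 mm²); Subtracting the remaining from the first: starting from the cone (24.59 mm²), the 23.5×10.5 cube at (10.5, 2.5) misses the remaining region (no effect); the r=7.5 cylinder at (-1, 15.5) misses the remaining region (no effect) — area = 24.59 mm². So its area = 24.59 mm². Layer 27 is larger (24.59 vs 21.67 mm²).

layer 27 (z = 2.7 mm)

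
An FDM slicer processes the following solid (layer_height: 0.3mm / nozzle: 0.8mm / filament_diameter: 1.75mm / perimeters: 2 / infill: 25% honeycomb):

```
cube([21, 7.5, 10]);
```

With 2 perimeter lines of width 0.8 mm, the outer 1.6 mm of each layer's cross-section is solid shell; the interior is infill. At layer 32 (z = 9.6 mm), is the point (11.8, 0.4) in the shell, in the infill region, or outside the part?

At z = 9.6 mm: the 21×7.5 cube contributes its full rectangle. Overall, the cross-section is a single solid region. The nearest boundary edge runs (0.00, 0.00)→(21.00, 0.00); distance from the point to it = 0.40 mm. The point is inside the cross-section, 0.40 mm from the nearest boundary — within the 1.6 mm shell band (2 × 0.8).

shell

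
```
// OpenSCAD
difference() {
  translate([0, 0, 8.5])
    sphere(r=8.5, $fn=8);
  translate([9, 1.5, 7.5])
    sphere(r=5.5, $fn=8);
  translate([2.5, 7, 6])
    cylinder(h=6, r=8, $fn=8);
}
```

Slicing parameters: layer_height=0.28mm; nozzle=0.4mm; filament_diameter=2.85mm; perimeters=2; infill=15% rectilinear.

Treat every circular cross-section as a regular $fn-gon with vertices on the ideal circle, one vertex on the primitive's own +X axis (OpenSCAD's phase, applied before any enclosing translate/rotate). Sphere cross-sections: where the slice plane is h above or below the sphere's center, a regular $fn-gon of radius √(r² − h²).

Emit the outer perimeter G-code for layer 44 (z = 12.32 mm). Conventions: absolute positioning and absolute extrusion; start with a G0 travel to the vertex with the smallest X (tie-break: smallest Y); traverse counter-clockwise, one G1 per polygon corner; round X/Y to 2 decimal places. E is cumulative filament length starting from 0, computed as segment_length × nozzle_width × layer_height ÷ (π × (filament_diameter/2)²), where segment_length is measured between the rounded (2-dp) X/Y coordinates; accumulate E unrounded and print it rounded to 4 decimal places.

G0 X-7.59 Y0.00 Z12.32
G1 X-5.37 Y-5.37 E0.1020
G1 X0.00 Y-7.59 E0.2040
G1 X5.37 Y-5.37 E0.3061
G1 X7.39 Y-0.48 E0.3989
G1 X7.13 Y-0.37 E0.4039
G1 X6.35 Y1.50 E0.4395
G1 X6.66 Y2.25 E0.4537
G1 X5.37 Y5.37 E0.5130
G1 X0.00 Y7.59 E0.6150
G1 X-5.37 Y5.37 E0.7170
G1 X-7.59 Y0.00 E0.8190

At z = 12.32 mm: the r=8.5 sphere slices to a regular 8-gon of circumradius 7.593 (√(r²−h²) with h=3.82 from center); the r=5.5 sphere at (9, 1.5) contributes a regular 8-gon of circumradius √(5.5²−4.82²) = 2.649; the cylinder at (2.5, 7) is not intersected at this z (z outside [6, 12]); Subtracting the remaining from the first: starting from the r=8.5 sphere, the r=5.5 sphere at (9, 1.5) partially overlaps it — only the 1.36 mm² overlap (of its 19.85 mm²) is removed, clipping the outline — 1 connected region. The outline is a single polygon with 11 vertices. Extrusion per mm of travel: 0.4 × 0.28 / (π × 1.425²) = 0.017557. Accumulating E over each segment gives final E = 0.8190.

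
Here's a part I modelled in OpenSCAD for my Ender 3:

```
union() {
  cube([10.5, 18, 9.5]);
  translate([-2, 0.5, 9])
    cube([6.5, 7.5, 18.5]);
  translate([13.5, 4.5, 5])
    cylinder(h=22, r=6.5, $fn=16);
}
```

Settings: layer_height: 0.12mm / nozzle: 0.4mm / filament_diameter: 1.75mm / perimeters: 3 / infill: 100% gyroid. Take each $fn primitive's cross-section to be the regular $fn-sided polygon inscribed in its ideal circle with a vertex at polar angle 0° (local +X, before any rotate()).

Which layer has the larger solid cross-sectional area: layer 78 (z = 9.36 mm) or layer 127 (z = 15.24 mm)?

layer 78 (z = 9.36 mm)

Layer 78 (z = 9.36): the 10.5×18 cube contributes its full rectangle (area 189.00 mm²); the cube at (-2, 0.5) (footprint 6.5×7.5) is included at this height (area 48.75 mm²); the cylinder at (13.5, 4.5): section is a regular 16-gon, circumradius r=6.5 (area = (16/2)·6.500²·sin(360°/16) = 129.35 mm²); Merging all regions: the regions partially overlap — summed areas 367.10 mm² minus the doubly-counted overlap 60.33 mm² gives 306.77 mm² — area = 306.77 mm². So its area = 306.77 mm². Layer 127 (z = 15.24): the cube is absent (z outside [0, 9.5]); the cube at (-2, 0.5) (footprint 6.5×7.5) is included at this height (area 48.75 mm²); the cylinder at (13.5, 4.5): section is a regular 16-gon, circumradius r=6.5 (area = (16/2)·6.500²·sin(360°/16) = 129.35 mm²); Merging all regions: the 2 present regions are separate (no shared area or edge), so areas and boundary lengths simply add and each stays a separate island — area = 178.10 mm². So its area = 178.10 mm². Layer 78 is larger (306.77 vs 178.10 mm²).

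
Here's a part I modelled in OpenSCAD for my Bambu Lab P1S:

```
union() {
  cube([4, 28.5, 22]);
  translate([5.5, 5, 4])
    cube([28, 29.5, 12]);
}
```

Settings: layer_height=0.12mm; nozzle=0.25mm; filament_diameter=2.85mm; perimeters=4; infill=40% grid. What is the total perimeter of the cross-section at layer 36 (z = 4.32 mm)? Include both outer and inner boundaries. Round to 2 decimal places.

At z = 4.32 mm: the 4×28.5 cube contributes its full rectangle (perimeter 65.00 mm); the cube at (5.5, 5) (footprint 28×29.5) is included at this height (perimeter 115.00 mm); Taking the union: the 2 present regions are separate (no shared area or edge), so areas and boundary lengths simply add and each stays a separate island — boundary = 180.00 mm. Overall, the cross-section has 2 separate islands. Total boundary length (outer) = 180.00 mm.

180.00 mm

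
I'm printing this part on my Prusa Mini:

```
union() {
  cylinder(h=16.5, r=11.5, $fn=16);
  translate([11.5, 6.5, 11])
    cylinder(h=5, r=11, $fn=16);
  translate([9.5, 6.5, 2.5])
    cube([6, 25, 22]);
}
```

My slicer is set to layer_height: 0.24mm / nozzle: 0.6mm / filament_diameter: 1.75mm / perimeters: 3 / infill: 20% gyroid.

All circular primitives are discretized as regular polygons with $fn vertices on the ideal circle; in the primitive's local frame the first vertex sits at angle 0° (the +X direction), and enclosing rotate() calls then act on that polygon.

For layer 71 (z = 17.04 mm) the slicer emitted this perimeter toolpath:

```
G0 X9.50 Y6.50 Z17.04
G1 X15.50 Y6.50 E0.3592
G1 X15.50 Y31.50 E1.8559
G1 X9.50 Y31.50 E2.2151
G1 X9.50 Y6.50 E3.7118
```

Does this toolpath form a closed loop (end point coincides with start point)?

yes

Start point (G0): (9.50, 6.50). End point (last G1): the path returns to the start — closed.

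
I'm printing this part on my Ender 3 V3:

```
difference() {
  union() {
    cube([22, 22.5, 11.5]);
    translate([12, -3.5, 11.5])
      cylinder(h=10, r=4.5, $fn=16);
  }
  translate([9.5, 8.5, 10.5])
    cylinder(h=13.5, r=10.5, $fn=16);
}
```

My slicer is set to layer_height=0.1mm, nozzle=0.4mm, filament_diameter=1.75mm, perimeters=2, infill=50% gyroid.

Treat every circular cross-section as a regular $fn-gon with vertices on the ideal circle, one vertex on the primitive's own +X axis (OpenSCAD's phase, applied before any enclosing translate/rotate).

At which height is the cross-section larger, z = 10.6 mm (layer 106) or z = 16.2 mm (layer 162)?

layer 106 (z = 10.6 mm)

Layer 106 (z = 10.6): the 22×22.5 cube contributes its full rectangle (area 495.00 mm²); the cylinder at (12, -3.5) is not intersected at this z (z outside [11.5, 21.5]); Merging all regions: only the 22×22.5 cube is present, so the union is just that shape — area = 495.00 mm²; the r=10.5 cylinder at (9.5, 8.5) contributes a regular 16-gon of circumradius 10.5 (area = (16/2)·10.500²·sin(360°/16) = 337.53 mm²); Taking the first minus the rest: starting from the result so far (495.00 mm²), the r=10.5 cylinder at (9.5, 8.5) partially overlaps it — only the 317.62 mm² overlap (of its 337.53 mm²) is removed, clipping the outline — area = 177.38 mm². So its area = 177.38 mm². Layer 162 (z = 16.2): the cube does not reach this height (z outside [0, 11.5]); the r=4.5 cylinder at (12, -3.5) gives a regular 16-gon of circumradius 4.5 (constant along its height) (area = (16/2)·4.500²·sin(360°/16) = 61.99 mm²); Combining (union): only the r=4.5 cylinder at (12, -3.5) is present, so the union is just that shape — area = 61.99 mm²; the cylinder at (9.5, 8.5): section is a regular 16-gon, circumradius r=10.5 (area = (16/2)·10.500²·sin(360°/16) = 337.53 mm²); Subtracting the remaining from the first: starting from that combined region (61.99 mm²), the r=10.5 cylinder at (9.5, 8.5) partially overlaps it — only the 12.90 mm² overlap (of its 337.53 mm²) is removed, clipping the outline — area = 49.10 mm². So its area = 49.10 mm². Layer 106 is larger (177.38 vs 49.10 mm²).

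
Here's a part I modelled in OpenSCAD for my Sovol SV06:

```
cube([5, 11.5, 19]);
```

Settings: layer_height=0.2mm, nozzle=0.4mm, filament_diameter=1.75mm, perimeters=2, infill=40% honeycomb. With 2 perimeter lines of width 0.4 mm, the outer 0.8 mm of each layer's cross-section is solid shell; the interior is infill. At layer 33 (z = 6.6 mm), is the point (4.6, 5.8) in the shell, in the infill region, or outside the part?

At z = 6.6 mm: the cube is present — its section is the full 5×11.5 rectangle. Overall, the cross-section is a single solid region. The nearest boundary edge runs (5.00, 0.00)→(5.00, 11.50); distance from the point to it = 0.40 mm. The point is inside the cross-section, 0.40 mm from the nearest boundary — within the 0.8 mm shell band (2 × 0.4).

shell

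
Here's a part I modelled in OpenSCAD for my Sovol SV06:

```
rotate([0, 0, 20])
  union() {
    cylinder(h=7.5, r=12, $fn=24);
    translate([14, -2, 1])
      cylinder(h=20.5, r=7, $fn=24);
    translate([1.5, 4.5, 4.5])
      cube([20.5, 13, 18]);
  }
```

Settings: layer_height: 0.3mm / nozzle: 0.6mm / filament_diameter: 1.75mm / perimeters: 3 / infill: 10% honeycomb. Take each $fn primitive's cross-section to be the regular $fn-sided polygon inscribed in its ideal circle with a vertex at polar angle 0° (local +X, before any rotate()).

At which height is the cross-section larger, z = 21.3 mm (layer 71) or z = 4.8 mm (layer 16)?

layer 16 (z = 4.8 mm)

Layer 71 (z = 21.3): the cylinder does not reach this height (z outside [0, 7.5]); the r=7 cylinder at (14, -2) contributes a regular 24-gon of circumradius 7 (area = (24/2)·7.000²·sin(360°/24) = 152.19 mm²); the cube at (1.5, 4.5) (footprint 20.5×13) is included at this height (area 266.50 mm²); Combining (union): the regions partially overlap — summed areas 418.69 mm² minus the doubly-counted overlap 1.54 mm² gives 417.14 mm² — area = 417.14 mm²; (whole slice rotated 20° about Z — lengths, areas and connectivity unchanged). So its area = 417.14 mm². Layer 16 (z = 4.8): the r=12 cylinder contributes a regular 24-gon of circumradius 12 (area = (24/2)·12.000²·sin(360°/24) = 447.24 mm²); the r=7 cylinder at (14, -2) gives a regular 24-gon of circumradius 7 (constant along its height) (area = (24/2)·7.000²·sin(360°/24) = 152.19 mm²); the cube at (1.5, 4.5) (footprint 20.5×13) is included at this height (area 266.50 mm²); Taking the union: the regions partially overlap — summed areas 865.92 mm² minus the doubly-counted overlap 88.62 mm² gives 777.31 mm² — area = 777.31 mm²; (rotated 20° about Z; rotation is an isometry so areas/perimeters/island counts are preserved). So its area = 777.31 mm². Layer 16 is larger (777.31 vs 417.14 mm²).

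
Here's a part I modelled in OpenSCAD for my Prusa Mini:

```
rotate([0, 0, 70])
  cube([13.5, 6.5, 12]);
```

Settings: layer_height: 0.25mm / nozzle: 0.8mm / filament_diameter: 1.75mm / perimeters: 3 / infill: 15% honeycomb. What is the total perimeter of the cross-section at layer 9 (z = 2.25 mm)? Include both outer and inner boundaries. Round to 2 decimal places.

40.00 mm

At z = 2.25 mm: the 13.5×6.5 cube contributes its full rectangle (perimeter 40.00 mm); (rotated 70° about Z; rotation is an isometry so areas/perimeters/island counts are preserved). Overall, the cross-section is a single solid region. Total boundary length (outer) = 40.00 mm.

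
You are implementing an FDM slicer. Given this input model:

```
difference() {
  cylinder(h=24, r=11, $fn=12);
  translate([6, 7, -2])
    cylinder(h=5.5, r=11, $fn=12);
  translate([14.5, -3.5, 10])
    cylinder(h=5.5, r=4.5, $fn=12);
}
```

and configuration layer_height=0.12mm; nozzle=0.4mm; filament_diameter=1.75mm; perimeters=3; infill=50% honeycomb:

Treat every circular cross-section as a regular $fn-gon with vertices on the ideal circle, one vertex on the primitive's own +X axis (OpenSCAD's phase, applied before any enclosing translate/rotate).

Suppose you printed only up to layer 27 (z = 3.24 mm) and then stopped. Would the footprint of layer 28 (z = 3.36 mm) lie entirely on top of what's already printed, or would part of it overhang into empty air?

Compare the two slices. At z = 3.24: the r=11 cylinder contributes a regular 12-gon of circumradius 11 (area = (12/2)·11.000²·sin(360°/12) = 363.00 mm²); the r=11 cylinder at (6, 7) contributes a regular 12-gon of circumradius 11 (area = (12/2)·11.000²·sin(360°/12) = 363.00 mm²); the cylinder at (14.5, -3.5) is not intersected at this z (z outside [10, 15.5]); After the difference (first − rest): starting from the r=11 cylinder (363.00 mm²), the r=11 cylinder at (6, 7) partially overlaps it — only the 170.76 mm² overlap (of its 363.00 mm²) is removed, clipping the outline — area = 192.24 mm². At z = 3.36: the cylinder: section is a regular 12-gon, circumradius r=11 (area = (12/2)·11.000²·sin(360°/12) = 363.00 mm²); the cylinder at (6, 7): section is a regular 12-gon, circumradius r=11 (area = (12/2)·11.000²·sin(360°/12) = 363.00 mm²); the cylinder at (14.5, -3.5) is absent (z outside [10, 15.5]); Taking the first minus the rest: starting from the r=11 cylinder (363.00 mm²), the r=11 cylinder at (6, 7) partially overlaps it — only the 170.76 mm² overlap (of its 363.00 mm²) is removed, clipping the outline — area = 192.24 mm². Checking containment: the cross-section at z = 3.36 is a subset of the cross-section at z = 3.24.

entirely on top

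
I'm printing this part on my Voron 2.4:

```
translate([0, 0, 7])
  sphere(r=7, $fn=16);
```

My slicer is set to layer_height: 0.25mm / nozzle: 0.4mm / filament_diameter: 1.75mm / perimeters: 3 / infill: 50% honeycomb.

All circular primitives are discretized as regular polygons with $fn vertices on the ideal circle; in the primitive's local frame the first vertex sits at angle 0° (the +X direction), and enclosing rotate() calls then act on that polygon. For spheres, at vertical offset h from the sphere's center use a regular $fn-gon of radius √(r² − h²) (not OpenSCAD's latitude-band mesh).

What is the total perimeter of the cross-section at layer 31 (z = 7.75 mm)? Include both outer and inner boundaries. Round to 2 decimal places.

43.45 mm

At z = 7.75 mm: the sphere: section is a regular 16-gon, circumradius = √(r²−h²) = √(7²−0.75²) = 6.960 (perimeter = 2·16·6.960·sin(180°/16) = 43.45 mm). Overall, the cross-section is a single solid region. Total boundary length (outer) = 43.45 mm.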